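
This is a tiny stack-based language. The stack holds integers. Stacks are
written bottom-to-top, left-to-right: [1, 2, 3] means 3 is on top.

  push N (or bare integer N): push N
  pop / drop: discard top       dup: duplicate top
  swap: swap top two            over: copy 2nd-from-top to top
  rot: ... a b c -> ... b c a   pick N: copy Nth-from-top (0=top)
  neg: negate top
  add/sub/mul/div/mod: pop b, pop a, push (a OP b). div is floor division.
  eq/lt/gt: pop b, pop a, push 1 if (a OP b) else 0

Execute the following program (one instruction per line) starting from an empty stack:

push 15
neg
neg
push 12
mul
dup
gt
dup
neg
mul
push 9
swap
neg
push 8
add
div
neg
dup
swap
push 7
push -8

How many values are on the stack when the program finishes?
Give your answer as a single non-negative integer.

After 'push 15': stack = [15] (depth 1)
After 'neg': stack = [-15] (depth 1)
After 'neg': stack = [15] (depth 1)
After 'push 12': stack = [15, 12] (depth 2)
After 'mul': stack = [180] (depth 1)
After 'dup': stack = [180, 180] (depth 2)
After 'gt': stack = [0] (depth 1)
After 'dup': stack = [0, 0] (depth 2)
After 'neg': stack = [0, 0] (depth 2)
After 'mul': stack = [0] (depth 1)
  ...
After 'swap': stack = [9, 0] (depth 2)
After 'neg': stack = [9, 0] (depth 2)
After 'push 8': stack = [9, 0, 8] (depth 3)
After 'add': stack = [9, 8] (depth 2)
After 'div': stack = [1] (depth 1)
After 'neg': stack = [-1] (depth 1)
After 'dup': stack = [-1, -1] (depth 2)
After 'swap': stack = [-1, -1] (depth 2)
After 'push 7': stack = [-1, -1, 7] (depth 3)
After 'push -8': stack = [-1, -1, 7, -8] (depth 4)

Answer: 4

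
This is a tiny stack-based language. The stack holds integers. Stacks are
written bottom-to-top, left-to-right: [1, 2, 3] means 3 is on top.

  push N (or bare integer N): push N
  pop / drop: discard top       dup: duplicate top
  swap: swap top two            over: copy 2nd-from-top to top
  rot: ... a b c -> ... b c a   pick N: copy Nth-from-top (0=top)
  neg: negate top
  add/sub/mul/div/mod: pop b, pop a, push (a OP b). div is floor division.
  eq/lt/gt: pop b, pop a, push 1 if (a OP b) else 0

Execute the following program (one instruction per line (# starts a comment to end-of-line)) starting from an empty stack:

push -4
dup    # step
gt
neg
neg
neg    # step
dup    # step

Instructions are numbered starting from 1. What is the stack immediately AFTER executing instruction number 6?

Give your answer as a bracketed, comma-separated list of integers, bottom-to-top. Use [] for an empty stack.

Answer: [0]

Derivation:
Step 1 ('push -4'): [-4]
Step 2 ('dup'): [-4, -4]
Step 3 ('gt'): [0]
Step 4 ('neg'): [0]
Step 5 ('neg'): [0]
Step 6 ('neg'): [0]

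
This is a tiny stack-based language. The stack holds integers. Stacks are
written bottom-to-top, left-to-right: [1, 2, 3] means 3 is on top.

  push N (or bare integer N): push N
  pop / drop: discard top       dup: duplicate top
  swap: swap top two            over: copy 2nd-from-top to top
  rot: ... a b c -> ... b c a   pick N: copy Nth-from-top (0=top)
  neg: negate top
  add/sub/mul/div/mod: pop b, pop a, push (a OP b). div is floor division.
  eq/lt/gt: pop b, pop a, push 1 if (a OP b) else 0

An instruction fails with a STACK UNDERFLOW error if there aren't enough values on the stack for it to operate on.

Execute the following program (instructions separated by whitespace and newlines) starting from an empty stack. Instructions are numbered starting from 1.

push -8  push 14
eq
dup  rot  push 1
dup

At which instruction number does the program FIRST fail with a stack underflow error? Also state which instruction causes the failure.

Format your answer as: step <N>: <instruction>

Step 1 ('push -8'): stack = [-8], depth = 1
Step 2 ('push 14'): stack = [-8, 14], depth = 2
Step 3 ('eq'): stack = [0], depth = 1
Step 4 ('dup'): stack = [0, 0], depth = 2
Step 5 ('rot'): needs 3 value(s) but depth is 2 — STACK UNDERFLOW

Answer: step 5: rot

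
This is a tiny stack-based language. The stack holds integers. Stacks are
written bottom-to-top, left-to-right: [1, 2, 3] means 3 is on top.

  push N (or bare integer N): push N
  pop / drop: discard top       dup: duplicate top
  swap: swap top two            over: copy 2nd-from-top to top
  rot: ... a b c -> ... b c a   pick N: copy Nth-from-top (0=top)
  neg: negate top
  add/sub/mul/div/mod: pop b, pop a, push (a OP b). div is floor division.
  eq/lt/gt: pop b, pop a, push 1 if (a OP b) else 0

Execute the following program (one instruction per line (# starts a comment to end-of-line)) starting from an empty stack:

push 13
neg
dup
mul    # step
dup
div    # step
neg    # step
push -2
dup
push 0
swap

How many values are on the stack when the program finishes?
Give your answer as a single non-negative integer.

After 'push 13': stack = [13] (depth 1)
After 'neg': stack = [-13] (depth 1)
After 'dup': stack = [-13, -13] (depth 2)
After 'mul': stack = [169] (depth 1)
After 'dup': stack = [169, 169] (depth 2)
After 'div': stack = [1] (depth 1)
After 'neg': stack = [-1] (depth 1)
After 'push -2': stack = [-1, -2] (depth 2)
After 'dup': stack = [-1, -2, -2] (depth 3)
After 'push 0': stack = [-1, -2, -2, 0] (depth 4)
After 'swap': stack = [-1, -2, 0, -2] (depth 4)

Answer: 4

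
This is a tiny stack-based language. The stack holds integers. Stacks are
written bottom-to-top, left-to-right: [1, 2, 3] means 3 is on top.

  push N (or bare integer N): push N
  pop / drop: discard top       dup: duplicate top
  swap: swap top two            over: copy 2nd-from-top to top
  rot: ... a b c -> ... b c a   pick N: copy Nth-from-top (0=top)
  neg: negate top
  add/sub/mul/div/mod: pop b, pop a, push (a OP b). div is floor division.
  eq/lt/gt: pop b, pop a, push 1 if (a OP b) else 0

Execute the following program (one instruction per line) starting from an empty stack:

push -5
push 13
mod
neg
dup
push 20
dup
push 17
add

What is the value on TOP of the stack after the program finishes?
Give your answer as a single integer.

After 'push -5': [-5]
After 'push 13': [-5, 13]
After 'mod': [8]
After 'neg': [-8]
After 'dup': [-8, -8]
After 'push 20': [-8, -8, 20]
After 'dup': [-8, -8, 20, 20]
After 'push 17': [-8, -8, 20, 20, 17]
After 'add': [-8, -8, 20, 37]

Answer: 37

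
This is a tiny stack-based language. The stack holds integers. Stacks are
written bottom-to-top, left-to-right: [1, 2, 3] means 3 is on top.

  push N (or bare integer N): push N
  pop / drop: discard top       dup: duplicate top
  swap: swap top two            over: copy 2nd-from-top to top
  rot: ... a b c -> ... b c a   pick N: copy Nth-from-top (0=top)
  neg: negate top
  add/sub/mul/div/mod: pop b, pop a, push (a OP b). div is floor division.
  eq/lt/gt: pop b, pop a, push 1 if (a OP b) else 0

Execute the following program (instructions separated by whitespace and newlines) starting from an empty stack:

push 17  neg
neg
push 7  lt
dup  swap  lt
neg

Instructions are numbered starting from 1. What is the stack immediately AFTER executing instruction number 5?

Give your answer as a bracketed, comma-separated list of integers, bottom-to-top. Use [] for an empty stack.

Step 1 ('push 17'): [17]
Step 2 ('neg'): [-17]
Step 3 ('neg'): [17]
Step 4 ('push 7'): [17, 7]
Step 5 ('lt'): [0]

Answer: [0]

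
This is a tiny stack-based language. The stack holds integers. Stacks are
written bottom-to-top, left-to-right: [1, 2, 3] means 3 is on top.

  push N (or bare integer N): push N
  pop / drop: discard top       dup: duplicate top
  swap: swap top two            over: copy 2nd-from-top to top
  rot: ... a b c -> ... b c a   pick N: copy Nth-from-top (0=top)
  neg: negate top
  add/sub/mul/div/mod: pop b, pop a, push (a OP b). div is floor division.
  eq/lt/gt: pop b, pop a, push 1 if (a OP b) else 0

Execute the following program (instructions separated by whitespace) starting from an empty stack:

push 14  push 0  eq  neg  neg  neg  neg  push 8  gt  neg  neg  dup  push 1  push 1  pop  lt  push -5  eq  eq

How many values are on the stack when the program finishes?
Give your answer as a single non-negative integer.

Answer: 1

Derivation:
After 'push 14': stack = [14] (depth 1)
After 'push 0': stack = [14, 0] (depth 2)
After 'eq': stack = [0] (depth 1)
After 'neg': stack = [0] (depth 1)
After 'neg': stack = [0] (depth 1)
After 'neg': stack = [0] (depth 1)
After 'neg': stack = [0] (depth 1)
After 'push 8': stack = [0, 8] (depth 2)
After 'gt': stack = [0] (depth 1)
After 'neg': stack = [0] (depth 1)
After 'neg': stack = [0] (depth 1)
After 'dup': stack = [0, 0] (depth 2)
After 'push 1': stack = [0, 0, 1] (depth 3)
After 'push 1': stack = [0, 0, 1, 1] (depth 4)
After 'pop': stack = [0, 0, 1] (depth 3)
After 'lt': stack = [0, 1] (depth 2)
After 'push -5': stack = [0, 1, -5] (depth 3)
After 'eq': stack = [0, 0] (depth 2)
After 'eq': stack = [1] (depth 1)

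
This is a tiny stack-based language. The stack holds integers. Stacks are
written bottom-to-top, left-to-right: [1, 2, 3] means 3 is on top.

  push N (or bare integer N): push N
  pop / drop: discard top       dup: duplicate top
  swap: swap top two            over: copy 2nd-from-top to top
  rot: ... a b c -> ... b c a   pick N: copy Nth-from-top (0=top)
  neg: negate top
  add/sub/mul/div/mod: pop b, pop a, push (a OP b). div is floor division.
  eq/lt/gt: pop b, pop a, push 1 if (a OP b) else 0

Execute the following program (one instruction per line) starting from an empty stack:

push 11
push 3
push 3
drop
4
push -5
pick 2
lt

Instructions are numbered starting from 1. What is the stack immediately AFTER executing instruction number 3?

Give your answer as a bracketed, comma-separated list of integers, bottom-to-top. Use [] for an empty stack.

Answer: [11, 3, 3]

Derivation:
Step 1 ('push 11'): [11]
Step 2 ('push 3'): [11, 3]
Step 3 ('push 3'): [11, 3, 3]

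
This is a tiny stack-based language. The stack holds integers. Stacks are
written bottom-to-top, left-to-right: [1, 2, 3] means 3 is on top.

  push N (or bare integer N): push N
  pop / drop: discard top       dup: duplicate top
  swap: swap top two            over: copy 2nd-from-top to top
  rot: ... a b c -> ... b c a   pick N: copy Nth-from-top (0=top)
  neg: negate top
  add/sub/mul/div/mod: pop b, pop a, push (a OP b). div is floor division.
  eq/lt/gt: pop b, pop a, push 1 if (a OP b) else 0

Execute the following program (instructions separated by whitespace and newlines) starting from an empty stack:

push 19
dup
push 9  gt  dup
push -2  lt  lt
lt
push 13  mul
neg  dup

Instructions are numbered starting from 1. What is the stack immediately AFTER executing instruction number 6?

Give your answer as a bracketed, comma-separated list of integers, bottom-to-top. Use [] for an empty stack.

Step 1 ('push 19'): [19]
Step 2 ('dup'): [19, 19]
Step 3 ('push 9'): [19, 19, 9]
Step 4 ('gt'): [19, 1]
Step 5 ('dup'): [19, 1, 1]
Step 6 ('push -2'): [19, 1, 1, -2]

Answer: [19, 1, 1, -2]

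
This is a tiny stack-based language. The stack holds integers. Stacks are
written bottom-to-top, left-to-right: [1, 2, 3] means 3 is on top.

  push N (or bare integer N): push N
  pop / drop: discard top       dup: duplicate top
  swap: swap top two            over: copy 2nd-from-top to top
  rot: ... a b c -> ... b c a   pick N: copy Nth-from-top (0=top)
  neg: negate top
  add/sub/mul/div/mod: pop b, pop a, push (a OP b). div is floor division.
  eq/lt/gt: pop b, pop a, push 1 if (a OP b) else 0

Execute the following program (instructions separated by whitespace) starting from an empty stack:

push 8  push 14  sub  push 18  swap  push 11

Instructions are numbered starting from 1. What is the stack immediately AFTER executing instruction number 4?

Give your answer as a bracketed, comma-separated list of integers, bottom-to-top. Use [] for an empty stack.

Step 1 ('push 8'): [8]
Step 2 ('push 14'): [8, 14]
Step 3 ('sub'): [-6]
Step 4 ('push 18'): [-6, 18]

Answer: [-6, 18]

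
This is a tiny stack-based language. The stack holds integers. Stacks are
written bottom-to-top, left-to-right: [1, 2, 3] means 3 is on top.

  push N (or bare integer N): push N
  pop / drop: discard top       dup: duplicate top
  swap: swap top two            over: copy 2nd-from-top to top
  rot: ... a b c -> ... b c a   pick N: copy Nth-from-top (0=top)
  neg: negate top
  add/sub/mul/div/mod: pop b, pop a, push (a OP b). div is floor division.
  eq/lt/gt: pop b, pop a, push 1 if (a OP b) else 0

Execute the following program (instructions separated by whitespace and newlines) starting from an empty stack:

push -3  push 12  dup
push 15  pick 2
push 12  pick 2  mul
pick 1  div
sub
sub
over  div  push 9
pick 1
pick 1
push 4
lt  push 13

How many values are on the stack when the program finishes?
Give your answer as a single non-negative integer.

After 'push -3': stack = [-3] (depth 1)
After 'push 12': stack = [-3, 12] (depth 2)
After 'dup': stack = [-3, 12, 12] (depth 3)
After 'push 15': stack = [-3, 12, 12, 15] (depth 4)
After 'pick 2': stack = [-3, 12, 12, 15, 12] (depth 5)
After 'push 12': stack = [-3, 12, 12, 15, 12, 12] (depth 6)
After 'pick 2': stack = [-3, 12, 12, 15, 12, 12, 15] (depth 7)
After 'mul': stack = [-3, 12, 12, 15, 12, 180] (depth 6)
After 'pick 1': stack = [-3, 12, 12, 15, 12, 180, 12] (depth 7)
After 'div': stack = [-3, 12, 12, 15, 12, 15] (depth 6)
After 'sub': stack = [-3, 12, 12, 15, -3] (depth 5)
After 'sub': stack = [-3, 12, 12, 18] (depth 4)
After 'over': stack = [-3, 12, 12, 18, 12] (depth 5)
After 'div': stack = [-3, 12, 12, 1] (depth 4)
After 'push 9': stack = [-3, 12, 12, 1, 9] (depth 5)
After 'pick 1': stack = [-3, 12, 12, 1, 9, 1] (depth 6)
After 'pick 1': stack = [-3, 12, 12, 1, 9, 1, 9] (depth 7)
After 'push 4': stack = [-3, 12, 12, 1, 9, 1, 9, 4] (depth 8)
After 'lt': stack = [-3, 12, 12, 1, 9, 1, 0] (depth 7)
After 'push 13': stack = [-3, 12, 12, 1, 9, 1, 0, 13] (depth 8)

Answer: 8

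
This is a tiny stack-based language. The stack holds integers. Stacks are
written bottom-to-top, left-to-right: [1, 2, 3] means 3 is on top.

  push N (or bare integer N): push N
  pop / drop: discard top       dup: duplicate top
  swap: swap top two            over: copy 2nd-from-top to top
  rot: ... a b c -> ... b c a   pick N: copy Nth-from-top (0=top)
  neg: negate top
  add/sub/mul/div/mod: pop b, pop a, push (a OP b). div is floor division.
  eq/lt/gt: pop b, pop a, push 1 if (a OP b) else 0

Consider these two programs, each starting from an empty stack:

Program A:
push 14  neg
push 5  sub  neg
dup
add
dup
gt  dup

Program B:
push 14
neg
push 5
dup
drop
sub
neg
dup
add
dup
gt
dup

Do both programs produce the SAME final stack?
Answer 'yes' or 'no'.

Answer: yes

Derivation:
Program A trace:
  After 'push 14': [14]
  After 'neg': [-14]
  After 'push 5': [-14, 5]
  After 'sub': [-19]
  After 'neg': [19]
  After 'dup': [19, 19]
  After 'add': [38]
  After 'dup': [38, 38]
  After 'gt': [0]
  After 'dup': [0, 0]
Program A final stack: [0, 0]

Program B trace:
  After 'push 14': [14]
  After 'neg': [-14]
  After 'push 5': [-14, 5]
  After 'dup': [-14, 5, 5]
  After 'drop': [-14, 5]
  After 'sub': [-19]
  After 'neg': [19]
  After 'dup': [19, 19]
  After 'add': [38]
  After 'dup': [38, 38]
  After 'gt': [0]
  After 'dup': [0, 0]
Program B final stack: [0, 0]
Same: yes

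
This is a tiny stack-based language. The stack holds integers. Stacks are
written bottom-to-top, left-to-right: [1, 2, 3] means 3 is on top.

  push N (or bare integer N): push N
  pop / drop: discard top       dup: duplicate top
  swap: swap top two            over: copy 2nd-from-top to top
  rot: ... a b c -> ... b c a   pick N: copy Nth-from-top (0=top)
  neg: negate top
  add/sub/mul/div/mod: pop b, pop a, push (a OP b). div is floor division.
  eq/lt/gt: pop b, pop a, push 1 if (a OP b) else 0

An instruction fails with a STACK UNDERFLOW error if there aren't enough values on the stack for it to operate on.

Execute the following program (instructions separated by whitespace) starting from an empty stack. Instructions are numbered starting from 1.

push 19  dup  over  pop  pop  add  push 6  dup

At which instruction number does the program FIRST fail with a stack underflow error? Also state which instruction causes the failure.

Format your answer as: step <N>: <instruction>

Answer: step 6: add

Derivation:
Step 1 ('push 19'): stack = [19], depth = 1
Step 2 ('dup'): stack = [19, 19], depth = 2
Step 3 ('over'): stack = [19, 19, 19], depth = 3
Step 4 ('pop'): stack = [19, 19], depth = 2
Step 5 ('pop'): stack = [19], depth = 1
Step 6 ('add'): needs 2 value(s) but depth is 1 — STACK UNDERFLOW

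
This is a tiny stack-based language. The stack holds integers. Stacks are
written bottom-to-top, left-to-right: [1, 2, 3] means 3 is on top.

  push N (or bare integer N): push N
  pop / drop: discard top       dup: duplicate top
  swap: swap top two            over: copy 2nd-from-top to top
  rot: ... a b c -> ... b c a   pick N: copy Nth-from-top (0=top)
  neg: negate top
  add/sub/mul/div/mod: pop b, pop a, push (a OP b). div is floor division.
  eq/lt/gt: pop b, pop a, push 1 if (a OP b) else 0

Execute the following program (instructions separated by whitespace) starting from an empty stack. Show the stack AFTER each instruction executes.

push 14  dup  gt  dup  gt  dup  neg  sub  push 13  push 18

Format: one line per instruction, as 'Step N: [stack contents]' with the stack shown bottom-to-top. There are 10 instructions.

Step 1: [14]
Step 2: [14, 14]
Step 3: [0]
Step 4: [0, 0]
Step 5: [0]
Step 6: [0, 0]
Step 7: [0, 0]
Step 8: [0]
Step 9: [0, 13]
Step 10: [0, 13, 18]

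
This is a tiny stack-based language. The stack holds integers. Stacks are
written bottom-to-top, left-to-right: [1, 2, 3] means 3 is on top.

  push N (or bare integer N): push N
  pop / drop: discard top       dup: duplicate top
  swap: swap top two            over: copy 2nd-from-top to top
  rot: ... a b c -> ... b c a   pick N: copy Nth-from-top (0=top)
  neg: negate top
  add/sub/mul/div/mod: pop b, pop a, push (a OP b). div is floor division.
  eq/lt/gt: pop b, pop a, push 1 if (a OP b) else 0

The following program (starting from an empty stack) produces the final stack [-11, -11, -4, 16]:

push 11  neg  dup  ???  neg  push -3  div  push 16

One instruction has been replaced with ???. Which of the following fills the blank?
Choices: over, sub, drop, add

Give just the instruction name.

Answer: over

Derivation:
Stack before ???: [-11, -11]
Stack after ???:  [-11, -11, -11]
Checking each choice:
  over: MATCH
  sub: produces [0, 16]
  drop: produces [-4, 16]
  add: produces [-8, 16]


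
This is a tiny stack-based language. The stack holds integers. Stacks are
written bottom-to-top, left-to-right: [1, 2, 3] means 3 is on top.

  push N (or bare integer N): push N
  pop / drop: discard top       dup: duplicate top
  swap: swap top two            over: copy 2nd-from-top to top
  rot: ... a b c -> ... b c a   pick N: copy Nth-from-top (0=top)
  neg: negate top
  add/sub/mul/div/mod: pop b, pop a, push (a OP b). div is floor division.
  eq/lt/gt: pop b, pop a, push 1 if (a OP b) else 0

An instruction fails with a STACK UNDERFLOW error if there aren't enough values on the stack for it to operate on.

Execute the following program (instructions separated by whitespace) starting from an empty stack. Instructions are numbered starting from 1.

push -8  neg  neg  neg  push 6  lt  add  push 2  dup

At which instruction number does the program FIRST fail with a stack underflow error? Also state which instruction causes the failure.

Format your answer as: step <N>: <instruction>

Answer: step 7: add

Derivation:
Step 1 ('push -8'): stack = [-8], depth = 1
Step 2 ('neg'): stack = [8], depth = 1
Step 3 ('neg'): stack = [-8], depth = 1
Step 4 ('neg'): stack = [8], depth = 1
Step 5 ('push 6'): stack = [8, 6], depth = 2
Step 6 ('lt'): stack = [0], depth = 1
Step 7 ('add'): needs 2 value(s) but depth is 1 — STACK UNDERFLOW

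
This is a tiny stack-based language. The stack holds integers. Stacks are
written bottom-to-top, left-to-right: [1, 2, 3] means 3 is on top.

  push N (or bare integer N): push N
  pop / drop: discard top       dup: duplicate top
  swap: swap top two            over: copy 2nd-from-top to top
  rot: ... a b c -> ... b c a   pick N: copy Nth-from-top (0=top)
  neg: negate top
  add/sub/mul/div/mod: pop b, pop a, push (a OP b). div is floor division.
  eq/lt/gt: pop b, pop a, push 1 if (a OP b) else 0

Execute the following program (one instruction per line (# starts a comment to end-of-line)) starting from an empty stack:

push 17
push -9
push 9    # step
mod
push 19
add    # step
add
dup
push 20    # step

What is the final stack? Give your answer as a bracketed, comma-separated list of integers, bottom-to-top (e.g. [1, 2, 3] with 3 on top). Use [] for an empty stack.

After 'push 17': [17]
After 'push -9': [17, -9]
After 'push 9': [17, -9, 9]
After 'mod': [17, 0]
After 'push 19': [17, 0, 19]
After 'add': [17, 19]
After 'add': [36]
After 'dup': [36, 36]
After 'push 20': [36, 36, 20]

Answer: [36, 36, 20]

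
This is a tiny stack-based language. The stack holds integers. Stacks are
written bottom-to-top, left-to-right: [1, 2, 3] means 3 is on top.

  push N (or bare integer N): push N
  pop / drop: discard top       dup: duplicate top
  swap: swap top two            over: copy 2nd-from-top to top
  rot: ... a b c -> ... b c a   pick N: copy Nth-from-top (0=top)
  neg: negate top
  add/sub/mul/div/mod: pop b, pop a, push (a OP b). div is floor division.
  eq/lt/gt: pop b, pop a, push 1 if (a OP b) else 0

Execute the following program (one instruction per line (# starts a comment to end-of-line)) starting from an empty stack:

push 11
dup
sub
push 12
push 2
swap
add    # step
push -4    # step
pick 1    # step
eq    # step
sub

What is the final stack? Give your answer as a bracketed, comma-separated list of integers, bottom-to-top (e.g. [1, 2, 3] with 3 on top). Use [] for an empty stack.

Answer: [0, 14]

Derivation:
After 'push 11': [11]
After 'dup': [11, 11]
After 'sub': [0]
After 'push 12': [0, 12]
After 'push 2': [0, 12, 2]
After 'swap': [0, 2, 12]
After 'add': [0, 14]
After 'push -4': [0, 14, -4]
After 'pick 1': [0, 14, -4, 14]
After 'eq': [0, 14, 0]
After 'sub': [0, 14]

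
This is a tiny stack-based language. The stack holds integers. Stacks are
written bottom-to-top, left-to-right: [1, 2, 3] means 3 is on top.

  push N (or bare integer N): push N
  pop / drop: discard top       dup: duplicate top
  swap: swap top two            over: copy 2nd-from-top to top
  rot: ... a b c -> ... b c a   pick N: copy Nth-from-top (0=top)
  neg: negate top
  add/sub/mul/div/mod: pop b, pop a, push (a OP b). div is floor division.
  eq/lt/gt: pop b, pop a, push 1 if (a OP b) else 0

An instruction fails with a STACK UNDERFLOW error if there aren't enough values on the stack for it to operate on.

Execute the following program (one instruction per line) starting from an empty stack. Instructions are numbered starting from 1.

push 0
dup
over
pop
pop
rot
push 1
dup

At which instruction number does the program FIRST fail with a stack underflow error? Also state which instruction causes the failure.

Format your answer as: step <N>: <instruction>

Step 1 ('push 0'): stack = [0], depth = 1
Step 2 ('dup'): stack = [0, 0], depth = 2
Step 3 ('over'): stack = [0, 0, 0], depth = 3
Step 4 ('pop'): stack = [0, 0], depth = 2
Step 5 ('pop'): stack = [0], depth = 1
Step 6 ('rot'): needs 3 value(s) but depth is 1 — STACK UNDERFLOW

Answer: step 6: rot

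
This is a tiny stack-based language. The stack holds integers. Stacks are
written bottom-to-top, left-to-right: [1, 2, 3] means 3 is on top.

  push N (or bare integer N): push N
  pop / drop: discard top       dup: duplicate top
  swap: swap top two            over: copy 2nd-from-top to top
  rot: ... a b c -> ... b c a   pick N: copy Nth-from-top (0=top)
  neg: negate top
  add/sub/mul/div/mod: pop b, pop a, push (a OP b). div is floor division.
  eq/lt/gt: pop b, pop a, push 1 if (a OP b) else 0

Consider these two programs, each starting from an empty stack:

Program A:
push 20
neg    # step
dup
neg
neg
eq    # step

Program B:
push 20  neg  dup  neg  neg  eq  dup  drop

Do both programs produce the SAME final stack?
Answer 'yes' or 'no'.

Program A trace:
  After 'push 20': [20]
  After 'neg': [-20]
  After 'dup': [-20, -20]
  After 'neg': [-20, 20]
  After 'neg': [-20, -20]
  After 'eq': [1]
Program A final stack: [1]

Program B trace:
  After 'push 20': [20]
  After 'neg': [-20]
  After 'dup': [-20, -20]
  After 'neg': [-20, 20]
  After 'neg': [-20, -20]
  After 'eq': [1]
  After 'dup': [1, 1]
  After 'drop': [1]
Program B final stack: [1]
Same: yes

Answer: yes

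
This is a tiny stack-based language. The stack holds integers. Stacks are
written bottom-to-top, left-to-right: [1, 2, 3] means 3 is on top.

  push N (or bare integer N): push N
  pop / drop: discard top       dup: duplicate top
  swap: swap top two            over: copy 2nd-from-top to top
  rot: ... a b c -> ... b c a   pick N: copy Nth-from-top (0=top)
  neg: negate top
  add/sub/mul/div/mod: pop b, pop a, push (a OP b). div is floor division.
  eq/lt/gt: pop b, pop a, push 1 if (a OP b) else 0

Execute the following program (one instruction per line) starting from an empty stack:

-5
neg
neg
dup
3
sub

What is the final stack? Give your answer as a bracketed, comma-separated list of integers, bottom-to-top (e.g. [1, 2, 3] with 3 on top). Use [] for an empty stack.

After 'push -5': [-5]
After 'neg': [5]
After 'neg': [-5]
After 'dup': [-5, -5]
After 'push 3': [-5, -5, 3]
After 'sub': [-5, -8]

Answer: [-5, -8]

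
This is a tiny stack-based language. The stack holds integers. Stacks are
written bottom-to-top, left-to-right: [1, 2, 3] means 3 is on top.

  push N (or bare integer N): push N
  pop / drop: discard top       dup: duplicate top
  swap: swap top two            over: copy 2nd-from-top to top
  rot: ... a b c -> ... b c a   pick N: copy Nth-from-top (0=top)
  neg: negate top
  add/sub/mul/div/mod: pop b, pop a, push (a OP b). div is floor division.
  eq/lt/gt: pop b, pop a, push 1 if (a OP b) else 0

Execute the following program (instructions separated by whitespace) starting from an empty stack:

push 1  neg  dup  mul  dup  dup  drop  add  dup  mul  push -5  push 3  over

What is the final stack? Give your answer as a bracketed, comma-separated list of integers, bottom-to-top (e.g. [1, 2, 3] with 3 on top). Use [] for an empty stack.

Answer: [4, -5, 3, -5]

Derivation:
After 'push 1': [1]
After 'neg': [-1]
After 'dup': [-1, -1]
After 'mul': [1]
After 'dup': [1, 1]
After 'dup': [1, 1, 1]
After 'drop': [1, 1]
After 'add': [2]
After 'dup': [2, 2]
After 'mul': [4]
After 'push -5': [4, -5]
After 'push 3': [4, -5, 3]
After 'over': [4, -5, 3, -5]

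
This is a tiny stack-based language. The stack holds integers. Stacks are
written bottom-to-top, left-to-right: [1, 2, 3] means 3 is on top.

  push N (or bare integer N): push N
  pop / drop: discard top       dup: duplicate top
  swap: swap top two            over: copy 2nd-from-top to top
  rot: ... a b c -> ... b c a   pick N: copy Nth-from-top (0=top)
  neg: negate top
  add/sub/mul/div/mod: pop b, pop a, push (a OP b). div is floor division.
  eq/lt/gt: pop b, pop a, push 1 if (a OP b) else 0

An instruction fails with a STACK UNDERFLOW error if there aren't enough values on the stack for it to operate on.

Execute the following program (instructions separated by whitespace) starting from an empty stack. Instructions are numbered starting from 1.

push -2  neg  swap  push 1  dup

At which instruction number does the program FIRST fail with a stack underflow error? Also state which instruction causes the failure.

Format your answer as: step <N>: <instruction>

Answer: step 3: swap

Derivation:
Step 1 ('push -2'): stack = [-2], depth = 1
Step 2 ('neg'): stack = [2], depth = 1
Step 3 ('swap'): needs 2 value(s) but depth is 1 — STACK UNDERFLOW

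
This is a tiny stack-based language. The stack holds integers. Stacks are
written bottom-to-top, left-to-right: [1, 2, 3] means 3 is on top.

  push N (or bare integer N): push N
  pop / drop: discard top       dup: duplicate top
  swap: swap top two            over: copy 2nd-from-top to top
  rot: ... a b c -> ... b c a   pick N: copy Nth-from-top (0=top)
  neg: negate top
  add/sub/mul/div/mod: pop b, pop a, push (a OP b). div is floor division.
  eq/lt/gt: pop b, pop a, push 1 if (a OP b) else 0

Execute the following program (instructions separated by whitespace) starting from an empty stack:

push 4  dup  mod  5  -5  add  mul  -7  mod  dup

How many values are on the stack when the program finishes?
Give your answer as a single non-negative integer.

Answer: 2

Derivation:
After 'push 4': stack = [4] (depth 1)
After 'dup': stack = [4, 4] (depth 2)
After 'mod': stack = [0] (depth 1)
After 'push 5': stack = [0, 5] (depth 2)
After 'push -5': stack = [0, 5, -5] (depth 3)
After 'add': stack = [0, 0] (depth 2)
After 'mul': stack = [0] (depth 1)
After 'push -7': stack = [0, -7] (depth 2)
After 'mod': stack = [0] (depth 1)
After 'dup': stack = [0, 0] (depth 2)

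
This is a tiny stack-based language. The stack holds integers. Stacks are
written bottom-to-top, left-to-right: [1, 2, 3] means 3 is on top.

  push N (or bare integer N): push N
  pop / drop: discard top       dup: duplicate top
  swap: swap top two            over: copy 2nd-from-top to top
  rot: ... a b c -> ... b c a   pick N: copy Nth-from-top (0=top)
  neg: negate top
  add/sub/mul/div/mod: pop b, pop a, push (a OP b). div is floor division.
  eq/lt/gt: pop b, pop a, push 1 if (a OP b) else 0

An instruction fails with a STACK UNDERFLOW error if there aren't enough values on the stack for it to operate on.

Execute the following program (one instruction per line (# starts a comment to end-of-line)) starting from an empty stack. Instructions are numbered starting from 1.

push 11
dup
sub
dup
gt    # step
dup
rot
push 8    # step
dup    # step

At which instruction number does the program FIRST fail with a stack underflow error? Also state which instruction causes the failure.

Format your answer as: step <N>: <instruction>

Step 1 ('push 11'): stack = [11], depth = 1
Step 2 ('dup'): stack = [11, 11], depth = 2
Step 3 ('sub'): stack = [0], depth = 1
Step 4 ('dup'): stack = [0, 0], depth = 2
Step 5 ('gt'): stack = [0], depth = 1
Step 6 ('dup'): stack = [0, 0], depth = 2
Step 7 ('rot'): needs 3 value(s) but depth is 2 — STACK UNDERFLOW

Answer: step 7: rot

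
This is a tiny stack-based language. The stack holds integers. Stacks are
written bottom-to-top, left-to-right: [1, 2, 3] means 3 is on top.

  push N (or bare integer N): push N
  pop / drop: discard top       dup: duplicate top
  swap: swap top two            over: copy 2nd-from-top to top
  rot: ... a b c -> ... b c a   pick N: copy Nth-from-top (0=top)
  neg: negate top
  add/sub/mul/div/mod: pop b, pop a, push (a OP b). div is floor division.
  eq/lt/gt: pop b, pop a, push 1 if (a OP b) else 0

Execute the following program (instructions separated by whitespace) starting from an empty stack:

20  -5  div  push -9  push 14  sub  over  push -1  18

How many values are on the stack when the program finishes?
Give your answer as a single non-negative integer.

Answer: 5

Derivation:
After 'push 20': stack = [20] (depth 1)
After 'push -5': stack = [20, -5] (depth 2)
After 'div': stack = [-4] (depth 1)
After 'push -9': stack = [-4, -9] (depth 2)
After 'push 14': stack = [-4, -9, 14] (depth 3)
After 'sub': stack = [-4, -23] (depth 2)
After 'over': stack = [-4, -23, -4] (depth 3)
After 'push -1': stack = [-4, -23, -4, -1] (depth 4)
After 'push 18': stack = [-4, -23, -4, -1, 18] (depth 5)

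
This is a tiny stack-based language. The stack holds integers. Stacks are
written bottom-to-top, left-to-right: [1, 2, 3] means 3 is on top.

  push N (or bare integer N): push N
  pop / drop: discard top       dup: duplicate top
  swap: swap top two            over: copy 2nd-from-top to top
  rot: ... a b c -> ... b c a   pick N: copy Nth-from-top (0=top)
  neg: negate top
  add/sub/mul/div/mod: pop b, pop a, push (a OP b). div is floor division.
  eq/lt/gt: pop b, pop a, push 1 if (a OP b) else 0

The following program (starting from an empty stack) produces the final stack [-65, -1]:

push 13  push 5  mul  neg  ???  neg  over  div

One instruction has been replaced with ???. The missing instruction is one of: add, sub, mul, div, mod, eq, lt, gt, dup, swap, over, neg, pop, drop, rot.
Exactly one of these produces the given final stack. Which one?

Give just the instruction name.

Stack before ???: [-65]
Stack after ???:  [-65, -65]
The instruction that transforms [-65] -> [-65, -65] is: dup

Answer: dup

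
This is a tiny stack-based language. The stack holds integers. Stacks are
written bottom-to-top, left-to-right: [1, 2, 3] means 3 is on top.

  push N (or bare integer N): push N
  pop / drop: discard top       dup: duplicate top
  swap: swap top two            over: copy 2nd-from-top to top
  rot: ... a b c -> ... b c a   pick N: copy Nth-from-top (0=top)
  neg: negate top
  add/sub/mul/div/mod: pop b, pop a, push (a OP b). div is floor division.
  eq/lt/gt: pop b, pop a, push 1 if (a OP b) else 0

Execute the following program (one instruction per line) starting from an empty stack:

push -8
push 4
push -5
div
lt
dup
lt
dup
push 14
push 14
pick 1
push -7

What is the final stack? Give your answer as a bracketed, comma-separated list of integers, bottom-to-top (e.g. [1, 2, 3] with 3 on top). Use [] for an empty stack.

After 'push -8': [-8]
After 'push 4': [-8, 4]
After 'push -5': [-8, 4, -5]
After 'div': [-8, -1]
After 'lt': [1]
After 'dup': [1, 1]
After 'lt': [0]
After 'dup': [0, 0]
After 'push 14': [0, 0, 14]
After 'push 14': [0, 0, 14, 14]
After 'pick 1': [0, 0, 14, 14, 14]
After 'push -7': [0, 0, 14, 14, 14, -7]

Answer: [0, 0, 14, 14, 14, -7]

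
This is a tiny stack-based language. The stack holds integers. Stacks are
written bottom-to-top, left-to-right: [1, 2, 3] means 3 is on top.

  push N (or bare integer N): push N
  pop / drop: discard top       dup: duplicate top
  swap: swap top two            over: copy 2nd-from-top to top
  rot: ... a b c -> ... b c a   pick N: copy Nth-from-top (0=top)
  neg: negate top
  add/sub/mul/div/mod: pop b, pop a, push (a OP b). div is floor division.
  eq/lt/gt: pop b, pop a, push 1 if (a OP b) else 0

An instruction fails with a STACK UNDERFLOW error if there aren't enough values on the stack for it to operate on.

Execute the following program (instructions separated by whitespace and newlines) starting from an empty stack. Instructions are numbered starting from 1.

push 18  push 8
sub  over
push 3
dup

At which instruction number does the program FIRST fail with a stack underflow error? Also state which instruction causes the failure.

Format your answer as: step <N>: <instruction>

Answer: step 4: over

Derivation:
Step 1 ('push 18'): stack = [18], depth = 1
Step 2 ('push 8'): stack = [18, 8], depth = 2
Step 3 ('sub'): stack = [10], depth = 1
Step 4 ('over'): needs 2 value(s) but depth is 1 — STACK UNDERFLOW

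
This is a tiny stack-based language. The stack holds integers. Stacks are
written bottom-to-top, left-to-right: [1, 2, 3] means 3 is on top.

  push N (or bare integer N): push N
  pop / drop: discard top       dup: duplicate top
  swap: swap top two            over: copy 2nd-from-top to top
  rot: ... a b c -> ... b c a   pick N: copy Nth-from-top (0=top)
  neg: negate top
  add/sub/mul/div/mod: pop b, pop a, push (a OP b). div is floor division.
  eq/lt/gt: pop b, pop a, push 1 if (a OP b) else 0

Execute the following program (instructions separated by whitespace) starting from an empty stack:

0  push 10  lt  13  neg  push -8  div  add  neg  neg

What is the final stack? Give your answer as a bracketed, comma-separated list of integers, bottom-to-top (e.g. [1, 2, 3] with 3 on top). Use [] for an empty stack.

Answer: [2]

Derivation:
After 'push 0': [0]
After 'push 10': [0, 10]
After 'lt': [1]
After 'push 13': [1, 13]
After 'neg': [1, -13]
After 'push -8': [1, -13, -8]
After 'div': [1, 1]
After 'add': [2]
After 'neg': [-2]
After 'neg': [2]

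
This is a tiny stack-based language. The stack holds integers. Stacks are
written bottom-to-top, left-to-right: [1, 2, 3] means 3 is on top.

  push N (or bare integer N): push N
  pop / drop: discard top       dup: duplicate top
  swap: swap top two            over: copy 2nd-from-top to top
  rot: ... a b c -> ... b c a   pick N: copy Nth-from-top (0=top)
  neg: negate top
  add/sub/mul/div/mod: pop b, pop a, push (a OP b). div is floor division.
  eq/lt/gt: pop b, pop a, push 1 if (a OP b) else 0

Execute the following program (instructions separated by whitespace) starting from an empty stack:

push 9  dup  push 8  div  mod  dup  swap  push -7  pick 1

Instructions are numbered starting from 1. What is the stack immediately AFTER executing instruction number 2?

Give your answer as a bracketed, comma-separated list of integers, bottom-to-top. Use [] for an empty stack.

Step 1 ('push 9'): [9]
Step 2 ('dup'): [9, 9]

Answer: [9, 9]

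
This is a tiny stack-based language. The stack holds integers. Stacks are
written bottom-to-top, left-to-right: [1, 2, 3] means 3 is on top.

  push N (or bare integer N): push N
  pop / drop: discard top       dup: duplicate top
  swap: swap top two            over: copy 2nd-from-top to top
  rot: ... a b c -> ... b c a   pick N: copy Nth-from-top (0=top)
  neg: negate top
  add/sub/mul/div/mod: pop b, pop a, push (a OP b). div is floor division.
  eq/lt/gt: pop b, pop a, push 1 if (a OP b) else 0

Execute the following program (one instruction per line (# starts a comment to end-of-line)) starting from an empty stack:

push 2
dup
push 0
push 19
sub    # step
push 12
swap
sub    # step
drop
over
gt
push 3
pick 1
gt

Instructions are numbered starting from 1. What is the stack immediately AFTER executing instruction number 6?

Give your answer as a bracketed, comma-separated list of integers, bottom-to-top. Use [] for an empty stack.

Step 1 ('push 2'): [2]
Step 2 ('dup'): [2, 2]
Step 3 ('push 0'): [2, 2, 0]
Step 4 ('push 19'): [2, 2, 0, 19]
Step 5 ('sub'): [2, 2, -19]
Step 6 ('push 12'): [2, 2, -19, 12]

Answer: [2, 2, -19, 12]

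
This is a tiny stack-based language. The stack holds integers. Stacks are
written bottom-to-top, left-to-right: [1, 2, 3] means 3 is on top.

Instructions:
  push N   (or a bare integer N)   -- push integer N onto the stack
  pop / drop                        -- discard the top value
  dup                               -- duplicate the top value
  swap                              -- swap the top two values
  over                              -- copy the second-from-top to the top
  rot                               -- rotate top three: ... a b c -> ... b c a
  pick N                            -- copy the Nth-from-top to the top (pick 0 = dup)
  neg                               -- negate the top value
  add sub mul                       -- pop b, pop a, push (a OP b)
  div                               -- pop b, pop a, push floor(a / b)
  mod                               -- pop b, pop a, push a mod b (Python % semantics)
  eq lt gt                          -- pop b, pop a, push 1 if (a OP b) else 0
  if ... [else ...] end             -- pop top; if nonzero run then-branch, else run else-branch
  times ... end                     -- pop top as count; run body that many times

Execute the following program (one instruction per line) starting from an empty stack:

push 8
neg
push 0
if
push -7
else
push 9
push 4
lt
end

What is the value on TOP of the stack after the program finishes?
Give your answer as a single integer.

Answer: 0

Derivation:
After 'push 8': [8]
After 'neg': [-8]
After 'push 0': [-8, 0]
After 'if': [-8]
After 'push 9': [-8, 9]
After 'push 4': [-8, 9, 4]
After 'lt': [-8, 0]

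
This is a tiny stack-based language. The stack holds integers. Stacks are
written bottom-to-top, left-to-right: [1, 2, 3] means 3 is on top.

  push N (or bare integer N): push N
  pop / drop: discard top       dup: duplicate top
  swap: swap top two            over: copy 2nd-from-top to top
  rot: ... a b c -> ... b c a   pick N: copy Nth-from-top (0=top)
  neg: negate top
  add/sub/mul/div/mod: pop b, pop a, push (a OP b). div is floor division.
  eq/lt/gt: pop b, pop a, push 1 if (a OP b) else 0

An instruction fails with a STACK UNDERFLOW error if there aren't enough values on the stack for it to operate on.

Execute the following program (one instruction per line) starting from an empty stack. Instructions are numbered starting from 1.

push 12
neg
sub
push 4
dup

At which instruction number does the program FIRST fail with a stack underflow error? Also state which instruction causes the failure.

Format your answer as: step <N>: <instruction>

Step 1 ('push 12'): stack = [12], depth = 1
Step 2 ('neg'): stack = [-12], depth = 1
Step 3 ('sub'): needs 2 value(s) but depth is 1 — STACK UNDERFLOW

Answer: step 3: sub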